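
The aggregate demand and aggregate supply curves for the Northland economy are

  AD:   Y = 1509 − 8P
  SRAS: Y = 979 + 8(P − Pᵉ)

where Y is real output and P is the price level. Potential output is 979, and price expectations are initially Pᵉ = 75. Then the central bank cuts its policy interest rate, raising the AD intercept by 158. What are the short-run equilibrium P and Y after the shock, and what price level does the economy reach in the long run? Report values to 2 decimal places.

AD shifts right: new AD is Y = 1667 − 8P. With Pᵉ = 75, SRAS is Y = 379 + 8P.
Short run: 1667 − 8P = 379 + 8P gives 1288 = 16P, so P = 80.50 and Y = 1667 − 8P = 1023.00.
Y = 1023.00 is above potential 979; expectations adjust and SRAS shifts left until Y = 979.
Long run: on the new AD curve, 979 = 1667 − 8P gives P = 86.00.

Short run: P = 80.50, Y = 1023.00. Long run: P = 86.00.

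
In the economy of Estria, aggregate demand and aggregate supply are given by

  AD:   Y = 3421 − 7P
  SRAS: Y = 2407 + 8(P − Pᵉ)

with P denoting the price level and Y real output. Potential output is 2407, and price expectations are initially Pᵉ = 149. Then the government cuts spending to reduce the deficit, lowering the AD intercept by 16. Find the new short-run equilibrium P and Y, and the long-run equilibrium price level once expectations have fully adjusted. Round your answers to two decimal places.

AD shifts left: new AD is Y = 3405 − 7P. With Pᵉ = 149, SRAS is Y = 1215 + 8P.
Short run: 3405 − 7P = 1215 + 8P gives 2190 = 15P, so P = 146.00 and Y = 3405 − 7P = 2383.00.
Y = 2383.00 is below potential 2407; expectations adjust and SRAS shifts right until Y = 2407.
Long run: on the new AD curve, 2407 = 3405 − 7P gives P = 142.57.

Short run: P = 146.00, Y = 2383.00. Long run: P = 142.57.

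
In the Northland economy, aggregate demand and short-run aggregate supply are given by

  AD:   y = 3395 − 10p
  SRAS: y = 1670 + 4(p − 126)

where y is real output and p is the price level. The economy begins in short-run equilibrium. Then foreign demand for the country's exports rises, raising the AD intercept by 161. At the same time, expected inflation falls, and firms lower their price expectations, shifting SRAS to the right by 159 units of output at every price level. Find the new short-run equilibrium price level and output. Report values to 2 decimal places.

p = 159.36, y = 1962.43

After both shocks: AD is y = 3556 − 10p and SRAS is y = 1325 + 4p.
Setting them equal: 2231 = 14p, so p = 159.36.
Substituting into AD, y = 1962.43.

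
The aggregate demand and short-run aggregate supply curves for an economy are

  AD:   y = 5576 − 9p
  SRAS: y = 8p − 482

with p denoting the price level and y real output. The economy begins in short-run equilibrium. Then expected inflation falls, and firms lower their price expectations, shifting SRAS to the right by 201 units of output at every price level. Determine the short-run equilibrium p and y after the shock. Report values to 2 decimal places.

This is a positive supply shock: SRAS shifts right.
New SRAS: y = 8p − 281.
Set AD = SRAS: 5576 − 9p = 8p − 281, so 5857 = 17p and p = 344.53.
Substituting into AD, y = 2475.24.

p = 344.53, y = 2475.24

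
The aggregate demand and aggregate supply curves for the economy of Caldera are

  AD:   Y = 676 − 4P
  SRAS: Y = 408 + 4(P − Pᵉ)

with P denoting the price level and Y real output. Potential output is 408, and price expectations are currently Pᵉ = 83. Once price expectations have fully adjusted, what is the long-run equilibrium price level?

Long-run P = 67

Short run: with Pᵉ = 83, SRAS is Y = 76 + 4P. Setting AD = SRAS gives 600 = 8P, so P = 75 and Y = 676 − 4·75 = 376.
Output 376 is below potential 408, so over time expected prices fall and SRAS shifts right until Y returns to 408.
Long run: Y = 408 on the AD curve gives 408 = 676 − 4P, so P = 67.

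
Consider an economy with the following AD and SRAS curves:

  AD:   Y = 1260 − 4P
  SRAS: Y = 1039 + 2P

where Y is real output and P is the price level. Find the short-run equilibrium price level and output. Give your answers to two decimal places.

P = 36.83, Y = 1112.67

Set AD = SRAS: 1260 − 4P = 1039 + 2P, so 221 = 6P and P = 36.83.
Substituting into AD, Y = 1260 − 4P = 1112.67.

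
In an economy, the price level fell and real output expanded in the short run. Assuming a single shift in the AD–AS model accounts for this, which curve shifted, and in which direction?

SRAS shifted right

P fell and Y rose. An AD shift moves P and Y in the same direction; an SRAS shift moves them in opposite directions.
Here P and Y moved in opposite directions, so the SRAS curve shifted.
Since Y rose, SRAS shifted right.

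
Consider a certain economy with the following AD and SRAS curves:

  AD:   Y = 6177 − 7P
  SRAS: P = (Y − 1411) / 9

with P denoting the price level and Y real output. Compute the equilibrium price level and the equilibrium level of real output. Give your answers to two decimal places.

Rearrange SRAS to Y = 1411 + 9P.
Set AD = SRAS: 6177 − 7P = 1411 + 9P, so 4766 = 16P and P = 297.88.
Substituting into AD, Y = 6177 − 7P = 4091.88.

P = 297.88, Y = 4091.88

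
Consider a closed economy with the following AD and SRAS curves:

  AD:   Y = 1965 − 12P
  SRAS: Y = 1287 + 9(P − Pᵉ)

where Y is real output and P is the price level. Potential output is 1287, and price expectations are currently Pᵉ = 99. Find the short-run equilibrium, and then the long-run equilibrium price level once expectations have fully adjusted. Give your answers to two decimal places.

Short run: P = 74.71, Y = 1068.43. Long run: P = 56.50.

Short run: with Pᵉ = 99, SRAS is Y = 396 + 9P. Setting AD = SRAS gives 1569 = 21P, so P = 74.71 and Y = 1965 − 12P = 1068.43.
Output 1068.43 is below potential 1287, so over time expected prices fall and SRAS shifts right until Y returns to 1287.
Long run: Y = 1287 on the AD curve gives 1287 = 1965 − 12P, so P = 56.50.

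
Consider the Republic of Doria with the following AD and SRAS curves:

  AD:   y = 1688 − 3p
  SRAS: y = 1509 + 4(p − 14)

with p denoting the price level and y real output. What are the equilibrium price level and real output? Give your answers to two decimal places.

p = 33.57, y = 1587.29

Write SRAS as y = 1509 + 4p − 56 = 1453 + 4p.
Set AD = SRAS: 1688 − 3p = 1453 + 4p, so 235 = 7p and p = 33.57.
Substituting into AD, y = 1688 − 3p = 1587.29.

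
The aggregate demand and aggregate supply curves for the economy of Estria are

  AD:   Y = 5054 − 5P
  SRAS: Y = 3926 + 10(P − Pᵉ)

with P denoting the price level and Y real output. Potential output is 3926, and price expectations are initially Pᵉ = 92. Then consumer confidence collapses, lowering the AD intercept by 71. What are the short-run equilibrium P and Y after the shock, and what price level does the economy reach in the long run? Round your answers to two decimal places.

Short run: P = 131.80, Y = 4324.00. Long run: P = 211.40.

AD shifts left: new AD is Y = 4983 − 5P. With Pᵉ = 92, SRAS is Y = 3006 + 10P.
Short run: 4983 − 5P = 3006 + 10P gives 1977 = 15P, so P = 131.80 and Y = 4983 − 5P = 4324.00.
Y = 4324.00 is above potential 3926; expectations adjust and SRAS shifts left until Y = 3926.
Long run: on the new AD curve, 3926 = 4983 − 5P gives P = 211.40.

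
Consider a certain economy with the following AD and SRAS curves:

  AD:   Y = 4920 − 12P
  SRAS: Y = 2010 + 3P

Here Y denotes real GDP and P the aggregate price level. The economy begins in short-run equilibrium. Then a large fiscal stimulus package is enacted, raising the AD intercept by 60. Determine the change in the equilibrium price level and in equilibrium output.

This is a positive demand shock: AD shifts right.
New AD: Y = 4980 − 12P.
Set AD = SRAS: 4980 − 12P = 2010 + 3P, so 2970 = 15P and P = 198.
Y = 4980 − 12·198 = 2604.
Initially P = 194, Y = 2592, so ΔP = +4 and ΔY = +12.

ΔP = +4, ΔY = +12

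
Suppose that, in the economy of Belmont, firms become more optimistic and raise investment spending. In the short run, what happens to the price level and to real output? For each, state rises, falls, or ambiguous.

Price level: rises; output: rises

This is a positive demand shock: AD shifts right.
Moving along the upward-sloping SRAS curve, P rises and Y rises.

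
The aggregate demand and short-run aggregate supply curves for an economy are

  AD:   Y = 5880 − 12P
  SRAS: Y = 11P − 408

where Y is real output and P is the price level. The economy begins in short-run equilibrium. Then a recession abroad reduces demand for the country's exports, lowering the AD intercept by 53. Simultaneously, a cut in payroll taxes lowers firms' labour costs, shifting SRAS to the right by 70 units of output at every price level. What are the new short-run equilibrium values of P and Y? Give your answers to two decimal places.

After both shocks: AD is Y = 5827 − 12P and SRAS is Y = 11P − 338.
Setting them equal: 6165 = 23P, so P = 268.04.
Substituting into AD, Y = 2610.48.

P = 268.04, Y = 2610.48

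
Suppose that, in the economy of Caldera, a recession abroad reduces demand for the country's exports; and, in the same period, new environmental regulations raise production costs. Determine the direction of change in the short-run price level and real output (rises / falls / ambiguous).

Price level: ambiguous; output: falls

The first event is a negative demand shock: AD shifts left, which by itself pushes P down and Y down.
The second is an adverse supply shock: SRAS shifts left, which by itself pushes P up and Y down.
The two shocks push P in opposite directions, so the effect on P is ambiguous. Both shocks push Y down, so Y falls.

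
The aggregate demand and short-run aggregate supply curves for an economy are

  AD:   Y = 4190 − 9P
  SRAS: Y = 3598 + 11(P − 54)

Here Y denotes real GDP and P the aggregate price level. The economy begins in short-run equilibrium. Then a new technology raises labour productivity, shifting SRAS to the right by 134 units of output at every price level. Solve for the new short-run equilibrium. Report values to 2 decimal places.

P = 52.60, Y = 3716.60

This is a positive supply shock: SRAS shifts right.
New SRAS: Y = 3138 + 11P.
Set AD = SRAS: 4190 − 9P = 3138 + 11P, so 1052 = 20P and P = 52.60.
Substituting into AD, Y = 3716.60.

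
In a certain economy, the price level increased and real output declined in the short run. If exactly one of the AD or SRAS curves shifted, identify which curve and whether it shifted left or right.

P rose and Y fell. An AD shift moves P and Y in the same direction; an SRAS shift moves them in opposite directions.
Here P and Y moved in opposite directions, so the SRAS curve shifted.
Since Y fell, SRAS shifted left.

SRAS shifted left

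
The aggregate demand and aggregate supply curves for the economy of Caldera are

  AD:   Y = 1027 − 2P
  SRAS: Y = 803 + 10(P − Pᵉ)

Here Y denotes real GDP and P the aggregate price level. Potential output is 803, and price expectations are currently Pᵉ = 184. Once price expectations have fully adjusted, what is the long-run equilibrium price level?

Short run: with Pᵉ = 184, SRAS is Y = 10P − 1037. Setting AD = SRAS gives 2064 = 12P, so P = 172 and Y = 1027 − 2·172 = 683.
Output 683 is below potential 803, so over time expected prices fall and SRAS shifts right until Y returns to 803.
Long run: Y = 803 on the AD curve gives 803 = 1027 − 2P, so P = 112.

Long-run P = 112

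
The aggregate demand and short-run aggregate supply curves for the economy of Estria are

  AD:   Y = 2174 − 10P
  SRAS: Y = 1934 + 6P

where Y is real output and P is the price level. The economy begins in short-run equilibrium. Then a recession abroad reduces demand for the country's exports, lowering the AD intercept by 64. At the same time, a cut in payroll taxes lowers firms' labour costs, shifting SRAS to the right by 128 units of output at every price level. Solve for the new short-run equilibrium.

After both shocks: AD is Y = 2110 − 10P and SRAS is Y = 2062 + 6P.
Setting them equal: 48 = 16P, so P = 3.
Y = 2110 − 10·3 = 2080.

P = 3, Y = 2080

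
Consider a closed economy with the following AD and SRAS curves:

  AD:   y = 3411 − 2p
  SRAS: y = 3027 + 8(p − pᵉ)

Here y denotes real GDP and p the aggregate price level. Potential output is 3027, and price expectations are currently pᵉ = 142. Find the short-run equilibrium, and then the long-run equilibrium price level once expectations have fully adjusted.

Short run: with pᵉ = 142, SRAS is y = 1891 + 8p. Setting AD = SRAS gives 1520 = 10p, so p = 152 and y = 3411 − 2·152 = 3107.
Output 3107 is above potential 3027, so over time expected prices rise and SRAS shifts left until y returns to 3027.
Long run: y = 3027 on the AD curve gives 3027 = 3411 − 2p, so p = 192.

Short run: p = 152, y = 3107. Long run: p = 192.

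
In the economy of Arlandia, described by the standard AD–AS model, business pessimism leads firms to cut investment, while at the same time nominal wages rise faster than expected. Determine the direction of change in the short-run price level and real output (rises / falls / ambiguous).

Price level: ambiguous; output: falls

The first event is a negative demand shock: AD shifts left, which by itself pushes P down and Y down.
The second is an adverse supply shock: SRAS shifts left, which by itself pushes P up and Y down.
The two shocks push P in opposite directions, so the effect on P is ambiguous. Both shocks push Y down, so Y falls.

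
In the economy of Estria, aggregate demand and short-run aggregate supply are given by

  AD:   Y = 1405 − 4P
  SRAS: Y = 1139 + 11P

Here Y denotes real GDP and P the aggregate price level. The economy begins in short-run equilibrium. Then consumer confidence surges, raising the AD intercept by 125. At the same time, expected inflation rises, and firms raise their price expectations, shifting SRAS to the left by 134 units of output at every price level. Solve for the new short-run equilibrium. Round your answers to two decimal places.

P = 35.00, Y = 1390.00

After both shocks: AD is Y = 1530 − 4P and SRAS is Y = 1005 + 11P.
Setting them equal: 525 = 15P, so P = 35.00.
Substituting into AD, Y = 1390.00.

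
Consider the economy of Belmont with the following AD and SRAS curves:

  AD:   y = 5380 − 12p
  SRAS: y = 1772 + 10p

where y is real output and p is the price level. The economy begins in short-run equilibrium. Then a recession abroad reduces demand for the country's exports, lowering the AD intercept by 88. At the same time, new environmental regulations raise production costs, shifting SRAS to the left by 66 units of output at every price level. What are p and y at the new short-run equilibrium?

After both shocks: AD is y = 5292 − 12p and SRAS is y = 1706 + 10p.
Setting them equal: 3586 = 22p, so p = 163.
y = 5292 − 12·163 = 3336.

p = 163, y = 3336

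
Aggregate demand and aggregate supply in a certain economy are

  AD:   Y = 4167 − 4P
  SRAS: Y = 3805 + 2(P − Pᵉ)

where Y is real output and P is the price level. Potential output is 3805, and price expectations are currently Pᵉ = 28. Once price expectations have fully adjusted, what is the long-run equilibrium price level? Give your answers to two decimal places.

Long-run P = 90.50

Short run: with Pᵉ = 28, SRAS is Y = 3749 + 2P. Setting AD = SRAS gives 418 = 6P, so P = 69.67 and Y = 4167 − 4P = 3888.33.
Output 3888.33 is above potential 3805, so over time expected prices rise and SRAS shifts left until Y returns to 3805.
Long run: Y = 3805 on the AD curve gives 3805 = 4167 − 4P, so P = 90.50.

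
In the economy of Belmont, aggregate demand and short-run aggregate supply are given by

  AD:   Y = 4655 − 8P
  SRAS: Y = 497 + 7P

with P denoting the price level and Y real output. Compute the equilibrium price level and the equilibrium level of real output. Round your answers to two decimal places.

Set AD = SRAS: 4655 − 8P = 497 + 7P, so 4158 = 15P and P = 277.20.
Substituting into AD, Y = 4655 − 8P = 2437.40.

P = 277.20, Y = 2437.40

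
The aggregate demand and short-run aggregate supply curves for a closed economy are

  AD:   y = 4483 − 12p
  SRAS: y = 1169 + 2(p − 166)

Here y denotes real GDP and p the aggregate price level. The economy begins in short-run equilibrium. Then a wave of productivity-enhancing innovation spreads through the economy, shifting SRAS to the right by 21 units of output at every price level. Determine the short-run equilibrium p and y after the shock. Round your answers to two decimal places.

This is a positive supply shock: SRAS shifts right.
New SRAS: y = 858 + 2p.
Set AD = SRAS: 4483 − 12p = 858 + 2p, so 3625 = 14p and p = 258.93.
Substituting into AD, y = 1375.86.

p = 258.93, y = 1375.86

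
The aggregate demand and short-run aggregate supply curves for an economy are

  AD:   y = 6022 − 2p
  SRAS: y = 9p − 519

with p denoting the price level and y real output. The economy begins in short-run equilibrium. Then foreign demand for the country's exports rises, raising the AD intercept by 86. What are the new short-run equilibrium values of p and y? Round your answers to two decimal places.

This is a positive demand shock: AD shifts right.
New AD: y = 6108 − 2p.
Set AD = SRAS: 6108 − 2p = 9p − 519, so 6627 = 11p and p = 602.45.
Substituting into AD, y = 4903.09.

p = 602.45, y = 4903.09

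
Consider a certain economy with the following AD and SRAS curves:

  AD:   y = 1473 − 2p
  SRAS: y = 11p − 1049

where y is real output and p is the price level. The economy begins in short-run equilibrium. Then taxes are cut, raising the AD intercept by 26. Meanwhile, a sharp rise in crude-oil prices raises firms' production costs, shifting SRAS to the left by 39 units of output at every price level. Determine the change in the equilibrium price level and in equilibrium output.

After both shocks: AD is y = 1499 − 2p and SRAS is y = 11p − 1088.
Setting them equal: 2587 = 13p, so p = 199.
y = 1499 − 2·199 = 1101.
Initially p = 194, y = 1085, so Δp = +5 and Δy = +16.

Δp = +5, Δy = +16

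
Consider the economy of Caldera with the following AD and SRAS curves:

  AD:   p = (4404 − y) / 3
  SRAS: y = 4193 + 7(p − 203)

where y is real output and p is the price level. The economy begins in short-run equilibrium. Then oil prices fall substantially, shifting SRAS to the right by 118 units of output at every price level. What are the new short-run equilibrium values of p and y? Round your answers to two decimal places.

This is a positive supply shock: SRAS shifts right.
New SRAS: y = 2890 + 7p.
Set AD = SRAS: 4404 − 3p = 2890 + 7p, so 1514 = 10p and p = 151.40.
Substituting into AD, y = 3949.80.

p = 151.40, y = 3949.80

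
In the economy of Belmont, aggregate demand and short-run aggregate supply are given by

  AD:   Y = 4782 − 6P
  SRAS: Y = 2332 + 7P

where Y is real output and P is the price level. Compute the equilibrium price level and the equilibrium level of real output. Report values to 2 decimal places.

Set AD = SRAS: 4782 − 6P = 2332 + 7P, so 2450 = 13P and P = 188.46.
Substituting into AD, Y = 4782 − 6P = 3651.23.

P = 188.46, Y = 3651.23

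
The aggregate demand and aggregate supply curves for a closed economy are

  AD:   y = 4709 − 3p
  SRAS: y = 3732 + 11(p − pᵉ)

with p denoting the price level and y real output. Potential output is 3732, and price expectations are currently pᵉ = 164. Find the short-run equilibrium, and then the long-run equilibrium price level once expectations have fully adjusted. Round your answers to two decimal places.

Short run: with pᵉ = 164, SRAS is y = 1928 + 11p. Setting AD = SRAS gives 2781 = 14p, so p = 198.64 and y = 4709 − 3p = 4113.07.
Output 4113.07 is above potential 3732, so over time expected prices rise and SRAS shifts left until y returns to 3732.
Long run: y = 3732 on the AD curve gives 3732 = 4709 − 3p, so p = 325.67.

Short run: p = 198.64, y = 4113.07. Long run: p = 325.67.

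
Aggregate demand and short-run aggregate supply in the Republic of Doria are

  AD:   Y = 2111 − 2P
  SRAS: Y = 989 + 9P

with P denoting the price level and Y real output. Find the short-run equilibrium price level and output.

Set AD = SRAS: 2111 − 2P = 989 + 9P, so 1122 = 11P and P = 102.
Then Y = 2111 − 2·102 = 1907.

P = 102, Y = 1907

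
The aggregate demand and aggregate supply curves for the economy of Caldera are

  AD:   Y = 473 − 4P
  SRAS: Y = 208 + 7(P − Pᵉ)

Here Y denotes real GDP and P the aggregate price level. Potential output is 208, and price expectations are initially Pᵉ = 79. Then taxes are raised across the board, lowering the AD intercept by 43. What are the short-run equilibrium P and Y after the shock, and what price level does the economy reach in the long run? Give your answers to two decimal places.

Short run: P = 70.45, Y = 148.18. Long run: P = 55.50.

AD shifts left: new AD is Y = 430 − 4P. With Pᵉ = 79, SRAS is Y = 7P − 345.
Short run: 430 − 4P = 7P − 345 gives 775 = 11P, so P = 70.45 and Y = 430 − 4P = 148.18.
Y = 148.18 is below potential 208; expectations adjust and SRAS shifts right until Y = 208.
Long run: on the new AD curve, 208 = 430 − 4P gives P = 55.50.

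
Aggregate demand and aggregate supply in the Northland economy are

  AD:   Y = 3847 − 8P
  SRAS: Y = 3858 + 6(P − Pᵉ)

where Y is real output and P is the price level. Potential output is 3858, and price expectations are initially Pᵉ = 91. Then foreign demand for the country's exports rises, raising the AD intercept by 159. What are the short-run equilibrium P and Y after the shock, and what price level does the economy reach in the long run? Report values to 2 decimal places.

AD shifts right: new AD is Y = 4006 − 8P. With Pᵉ = 91, SRAS is Y = 3312 + 6P.
Short run: 4006 − 8P = 3312 + 6P gives 694 = 14P, so P = 49.57 and Y = 4006 − 8P = 3609.43.
Y = 3609.43 is below potential 3858; expectations adjust and SRAS shifts right until Y = 3858.
Long run: on the new AD curve, 3858 = 4006 − 8P gives P = 18.50.

Short run: P = 49.57, Y = 3609.43. Long run: P = 18.50.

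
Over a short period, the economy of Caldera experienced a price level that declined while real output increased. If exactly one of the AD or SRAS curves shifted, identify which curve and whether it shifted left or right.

SRAS shifted right

P fell and Y rose. An AD shift moves P and Y in the same direction; an SRAS shift moves them in opposite directions.
Here P and Y moved in opposite directions, so the SRAS curve shifted.
Since Y rose, SRAS shifted right.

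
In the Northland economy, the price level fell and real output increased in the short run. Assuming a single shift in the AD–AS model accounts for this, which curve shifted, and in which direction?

SRAS shifted right

P fell and Y rose. An AD shift moves P and Y in the same direction; an SRAS shift moves them in opposite directions.
Here P and Y moved in opposite directions, so the SRAS curve shifted.
Since Y rose, SRAS shifted right.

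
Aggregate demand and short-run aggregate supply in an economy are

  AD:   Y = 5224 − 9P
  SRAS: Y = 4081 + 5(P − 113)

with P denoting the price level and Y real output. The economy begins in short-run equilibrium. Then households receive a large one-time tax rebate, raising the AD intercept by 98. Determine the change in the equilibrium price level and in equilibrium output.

This is a positive demand shock: AD shifts right.
New AD: Y = 5322 − 9P.
SRAS can be written Y = 3516 + 5P.
Set AD = SRAS: 5322 − 9P = 3516 + 5P, so 1806 = 14P and P = 129.
Y = 5322 − 9·129 = 4161.
Initially P = 122, Y = 4126, so ΔP = +7 and ΔY = +35.

ΔP = +7, ΔY = +35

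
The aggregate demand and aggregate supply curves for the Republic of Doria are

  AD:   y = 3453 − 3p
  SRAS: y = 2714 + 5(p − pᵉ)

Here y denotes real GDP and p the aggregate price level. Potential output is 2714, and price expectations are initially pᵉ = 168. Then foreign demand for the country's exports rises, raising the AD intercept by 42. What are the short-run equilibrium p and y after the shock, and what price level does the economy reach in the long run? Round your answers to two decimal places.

AD shifts right: new AD is y = 3495 − 3p. With pᵉ = 168, SRAS is y = 1874 + 5p.
Short run: 3495 − 3p = 1874 + 5p gives 1621 = 8p, so p = 202.63 and y = 3495 − 3p = 2887.13.
y = 2887.13 is above potential 2714; expectations adjust and SRAS shifts left until y = 2714.
Long run: on the new AD curve, 2714 = 3495 − 3p gives p = 260.33.

Short run: p = 202.63, y = 2887.13. Long run: p = 260.33.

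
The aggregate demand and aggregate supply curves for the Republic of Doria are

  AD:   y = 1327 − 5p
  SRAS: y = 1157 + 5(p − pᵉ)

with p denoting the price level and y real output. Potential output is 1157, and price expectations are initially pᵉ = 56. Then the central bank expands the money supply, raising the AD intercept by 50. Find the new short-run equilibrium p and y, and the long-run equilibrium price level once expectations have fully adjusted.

AD shifts right: new AD is y = 1377 − 5p. With pᵉ = 56, SRAS is y = 877 + 5p.
Short run: 1377 − 5p = 877 + 5p gives 500 = 10p, so p = 50 and y = 1377 − 5·50 = 1127.
y = 1127 is below potential 1157; expectations adjust and SRAS shifts right until y = 1157.
Long run: on the new AD curve, 1157 = 1377 − 5p gives p = 44.

Short run: p = 50, y = 1127. Long run: p = 44.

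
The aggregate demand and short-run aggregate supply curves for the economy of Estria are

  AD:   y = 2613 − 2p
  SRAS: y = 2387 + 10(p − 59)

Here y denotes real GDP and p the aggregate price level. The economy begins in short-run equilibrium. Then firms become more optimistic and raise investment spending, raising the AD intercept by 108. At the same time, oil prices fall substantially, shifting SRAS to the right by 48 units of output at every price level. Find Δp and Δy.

Δp = +5, Δy = +98

After both shocks: AD is y = 2721 − 2p and SRAS is y = 1845 + 10p.
Setting them equal: 876 = 12p, so p = 73.
y = 2721 − 2·73 = 2575.
Initially p = 68, y = 2477, so Δp = +5 and Δy = +98.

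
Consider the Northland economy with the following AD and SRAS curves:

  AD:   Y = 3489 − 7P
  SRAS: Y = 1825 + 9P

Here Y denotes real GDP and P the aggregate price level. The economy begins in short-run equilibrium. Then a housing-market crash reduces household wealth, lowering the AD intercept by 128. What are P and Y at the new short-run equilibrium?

P = 96, Y = 2689

This is a negative demand shock: AD shifts left.
New AD: Y = 3361 − 7P.
Set AD = SRAS: 3361 − 7P = 1825 + 9P, so 1536 = 16P and P = 96.
Y = 3361 − 7·96 = 2689.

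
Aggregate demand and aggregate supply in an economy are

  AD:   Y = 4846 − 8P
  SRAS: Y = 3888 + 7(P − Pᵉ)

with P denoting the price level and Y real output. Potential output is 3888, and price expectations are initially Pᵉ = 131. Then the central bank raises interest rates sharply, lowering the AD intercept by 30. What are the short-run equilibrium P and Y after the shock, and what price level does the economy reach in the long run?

AD shifts left: new AD is Y = 4816 − 8P. With Pᵉ = 131, SRAS is Y = 2971 + 7P.
Short run: 4816 − 8P = 2971 + 7P gives 1845 = 15P, so P = 123 and Y = 4816 − 8·123 = 3832.
Y = 3832 is below potential 3888; expectations adjust and SRAS shifts right until Y = 3888.
Long run: on the new AD curve, 3888 = 4816 − 8P gives P = 116.

Short run: P = 123, Y = 3832. Long run: P = 116.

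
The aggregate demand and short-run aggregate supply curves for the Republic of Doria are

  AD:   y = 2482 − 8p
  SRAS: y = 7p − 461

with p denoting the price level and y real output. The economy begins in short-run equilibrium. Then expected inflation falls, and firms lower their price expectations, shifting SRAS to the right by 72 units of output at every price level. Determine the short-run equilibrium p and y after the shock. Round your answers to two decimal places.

p = 191.40, y = 950.80

This is a positive supply shock: SRAS shifts right.
New SRAS: y = 7p − 389.
Set AD = SRAS: 2482 − 8p = 7p − 389, so 2871 = 15p and p = 191.40.
Substituting into AD, y = 950.80.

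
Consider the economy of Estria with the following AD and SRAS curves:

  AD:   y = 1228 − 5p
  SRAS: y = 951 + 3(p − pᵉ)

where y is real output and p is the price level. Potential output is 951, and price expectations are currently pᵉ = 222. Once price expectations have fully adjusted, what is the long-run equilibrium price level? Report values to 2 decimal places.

Short run: with pᵉ = 222, SRAS is y = 285 + 3p. Setting AD = SRAS gives 943 = 8p, so p = 117.88 and y = 1228 − 5p = 638.63.
Output 638.63 is below potential 951, so over time expected prices fall and SRAS shifts right until y returns to 951.
Long run: y = 951 on the AD curve gives 951 = 1228 − 5p, so p = 55.40.

Long-run p = 55.40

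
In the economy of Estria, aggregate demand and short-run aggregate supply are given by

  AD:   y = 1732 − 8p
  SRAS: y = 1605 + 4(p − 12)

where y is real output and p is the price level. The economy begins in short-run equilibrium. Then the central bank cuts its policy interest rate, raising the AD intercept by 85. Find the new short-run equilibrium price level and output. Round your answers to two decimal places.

p = 21.67, y = 1643.67

This is a positive demand shock: AD shifts right.
New AD: y = 1817 − 8p.
SRAS can be written y = 1557 + 4p.
Set AD = SRAS: 1817 − 8p = 1557 + 4p, so 260 = 12p and p = 21.67.
Substituting into AD, y = 1643.67.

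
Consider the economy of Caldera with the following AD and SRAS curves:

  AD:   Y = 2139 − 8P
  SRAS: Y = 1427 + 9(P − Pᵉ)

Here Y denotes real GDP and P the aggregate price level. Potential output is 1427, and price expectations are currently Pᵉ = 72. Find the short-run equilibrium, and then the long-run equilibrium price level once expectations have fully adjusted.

Short run: with Pᵉ = 72, SRAS is Y = 779 + 9P. Setting AD = SRAS gives 1360 = 17P, so P = 80 and Y = 2139 − 8·80 = 1499.
Output 1499 is above potential 1427, so over time expected prices rise and SRAS shifts left until Y returns to 1427.
Long run: Y = 1427 on the AD curve gives 1427 = 2139 − 8P, so P = 89.

Short run: P = 80, Y = 1499. Long run: P = 89.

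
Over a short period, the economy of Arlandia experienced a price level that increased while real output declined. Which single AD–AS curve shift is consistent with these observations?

P rose and Y fell. An AD shift moves P and Y in the same direction; an SRAS shift moves them in opposite directions.
Here P and Y moved in opposite directions, so the SRAS curve shifted.
Since Y fell, SRAS shifted left.

SRAS shifted left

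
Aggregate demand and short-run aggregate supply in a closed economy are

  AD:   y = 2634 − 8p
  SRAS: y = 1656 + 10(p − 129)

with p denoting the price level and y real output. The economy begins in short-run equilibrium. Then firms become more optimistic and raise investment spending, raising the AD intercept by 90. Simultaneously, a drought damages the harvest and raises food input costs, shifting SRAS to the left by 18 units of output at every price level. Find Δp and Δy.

After both shocks: AD is y = 2724 − 8p and SRAS is y = 348 + 10p.
Setting them equal: 2376 = 18p, so p = 132.
y = 2724 − 8·132 = 1668.
Initially p = 126, y = 1626, so Δp = +6 and Δy = +42.

Δp = +6, Δy = +42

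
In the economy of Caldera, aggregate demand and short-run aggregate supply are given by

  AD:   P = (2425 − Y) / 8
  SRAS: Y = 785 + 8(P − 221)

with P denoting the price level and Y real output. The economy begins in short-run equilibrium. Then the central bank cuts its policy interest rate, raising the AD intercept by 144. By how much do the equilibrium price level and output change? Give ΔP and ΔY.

This is a positive demand shock: AD shifts right.
New AD: Y = 2569 − 8P.
SRAS can be written Y = 8P − 983.
Set AD = SRAS: 2569 − 8P = 8P − 983, so 3552 = 16P and P = 222.
Y = 2569 − 8·222 = 793.
Initially P = 213, Y = 721, so ΔP = +9 and ΔY = +72.

ΔP = +9, ΔY = +72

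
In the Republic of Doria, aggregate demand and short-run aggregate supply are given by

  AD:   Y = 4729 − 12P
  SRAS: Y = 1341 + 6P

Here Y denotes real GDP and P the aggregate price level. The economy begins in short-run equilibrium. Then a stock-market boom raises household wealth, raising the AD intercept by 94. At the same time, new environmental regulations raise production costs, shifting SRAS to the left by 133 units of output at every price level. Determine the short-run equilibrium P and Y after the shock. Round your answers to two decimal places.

P = 200.83, Y = 2413.00

After both shocks: AD is Y = 4823 − 12P and SRAS is Y = 1208 + 6P.
Setting them equal: 3615 = 18P, so P = 200.83.
Substituting into AD, Y = 2413.00.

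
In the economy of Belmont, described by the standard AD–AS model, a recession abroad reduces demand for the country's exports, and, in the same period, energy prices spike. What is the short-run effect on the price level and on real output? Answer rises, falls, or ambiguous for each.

Price level: ambiguous; output: falls

The first event is a negative demand shock: AD shifts left, which by itself pushes P down and Y down.
The second is an adverse supply shock: SRAS shifts left, which by itself pushes P up and Y down.
The two shocks push P in opposite directions, so the effect on P is ambiguous. Both shocks push Y down, so Y falls.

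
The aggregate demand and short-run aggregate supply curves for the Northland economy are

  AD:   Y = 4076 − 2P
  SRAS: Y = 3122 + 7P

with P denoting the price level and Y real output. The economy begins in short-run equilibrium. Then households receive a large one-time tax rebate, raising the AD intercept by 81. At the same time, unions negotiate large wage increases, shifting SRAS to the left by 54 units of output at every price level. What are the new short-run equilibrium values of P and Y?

P = 121, Y = 3915

After both shocks: AD is Y = 4157 − 2P and SRAS is Y = 3068 + 7P.
Setting them equal: 1089 = 9P, so P = 121.
Y = 4157 − 2·121 = 3915.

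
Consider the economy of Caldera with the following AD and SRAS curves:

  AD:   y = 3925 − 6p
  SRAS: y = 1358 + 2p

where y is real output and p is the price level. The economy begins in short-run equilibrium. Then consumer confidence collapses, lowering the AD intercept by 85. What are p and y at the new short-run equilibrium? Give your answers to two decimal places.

p = 310.25, y = 1978.50

This is a negative demand shock: AD shifts left.
New AD: y = 3840 − 6p.
Set AD = SRAS: 3840 − 6p = 1358 + 2p, so 2482 = 8p and p = 310.25.
Substituting into AD, y = 1978.50.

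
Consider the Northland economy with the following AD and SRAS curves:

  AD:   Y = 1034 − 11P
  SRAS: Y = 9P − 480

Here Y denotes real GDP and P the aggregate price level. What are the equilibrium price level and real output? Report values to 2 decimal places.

Set AD = SRAS: 1034 − 11P = 9P − 480, so 1514 = 20P and P = 75.70.
Substituting into AD, Y = 1034 − 11P = 201.30.

P = 75.70, Y = 201.30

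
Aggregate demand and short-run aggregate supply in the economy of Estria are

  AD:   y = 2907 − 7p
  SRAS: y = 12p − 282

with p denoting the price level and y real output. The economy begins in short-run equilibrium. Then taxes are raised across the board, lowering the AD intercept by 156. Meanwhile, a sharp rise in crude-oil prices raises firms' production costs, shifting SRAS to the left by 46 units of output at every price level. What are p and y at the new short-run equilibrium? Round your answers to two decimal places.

After both shocks: AD is y = 2751 − 7p and SRAS is y = 12p − 328.
Setting them equal: 3079 = 19p, so p = 162.05.
Substituting into AD, y = 1616.63.

p = 162.05, y = 1616.63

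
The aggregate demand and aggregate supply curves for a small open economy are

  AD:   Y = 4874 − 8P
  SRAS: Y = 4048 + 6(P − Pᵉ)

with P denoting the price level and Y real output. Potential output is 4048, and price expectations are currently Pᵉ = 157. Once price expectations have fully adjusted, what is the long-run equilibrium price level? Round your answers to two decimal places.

Long-run P = 103.25

Short run: with Pᵉ = 157, SRAS is Y = 3106 + 6P. Setting AD = SRAS gives 1768 = 14P, so P = 126.29 and Y = 4874 − 8P = 3863.71.
Output 3863.71 is below potential 4048, so over time expected prices fall and SRAS shifts right until Y returns to 4048.
Long run: Y = 4048 on the AD curve gives 4048 = 4874 − 8P, so P = 103.25.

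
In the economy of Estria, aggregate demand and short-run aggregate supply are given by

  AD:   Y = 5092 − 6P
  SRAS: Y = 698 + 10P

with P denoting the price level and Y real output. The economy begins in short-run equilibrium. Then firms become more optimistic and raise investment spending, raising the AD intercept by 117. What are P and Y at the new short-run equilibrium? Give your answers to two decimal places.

This is a positive demand shock: AD shifts right.
New AD: Y = 5209 − 6P.
Set AD = SRAS: 5209 − 6P = 698 + 10P, so 4511 = 16P and P = 281.94.
Substituting into AD, Y = 3517.38.

P = 281.94, Y = 3517.38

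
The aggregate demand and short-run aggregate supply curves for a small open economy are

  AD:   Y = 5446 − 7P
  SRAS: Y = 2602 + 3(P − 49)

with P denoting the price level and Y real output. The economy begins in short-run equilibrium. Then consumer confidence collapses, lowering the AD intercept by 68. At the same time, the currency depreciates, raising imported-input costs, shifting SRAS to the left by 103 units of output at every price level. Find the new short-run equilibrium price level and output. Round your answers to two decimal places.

P = 302.60, Y = 3259.80

After both shocks: AD is Y = 5378 − 7P and SRAS is Y = 2352 + 3P.
Setting them equal: 3026 = 10P, so P = 302.60.
Substituting into AD, Y = 3259.80.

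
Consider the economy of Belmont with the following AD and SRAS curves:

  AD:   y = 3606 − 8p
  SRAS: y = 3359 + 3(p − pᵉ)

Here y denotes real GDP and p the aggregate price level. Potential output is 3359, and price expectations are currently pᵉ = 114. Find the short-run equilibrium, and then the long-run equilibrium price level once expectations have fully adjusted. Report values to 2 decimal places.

Short run: p = 53.55, y = 3177.64. Long run: p = 30.88.

Short run: with pᵉ = 114, SRAS is y = 3017 + 3p. Setting AD = SRAS gives 589 = 11p, so p = 53.55 and y = 3606 − 8p = 3177.64.
Output 3177.64 is below potential 3359, so over time expected prices fall and SRAS shifts right until y returns to 3359.
Long run: y = 3359 on the AD curve gives 3359 = 3606 − 8p, so p = 30.88.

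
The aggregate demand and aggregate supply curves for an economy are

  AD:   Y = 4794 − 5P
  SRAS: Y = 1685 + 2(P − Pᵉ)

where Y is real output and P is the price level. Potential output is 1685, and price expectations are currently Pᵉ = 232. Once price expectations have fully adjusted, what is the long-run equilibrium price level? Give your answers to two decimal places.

Long-run P = 621.80

Short run: with Pᵉ = 232, SRAS is Y = 1221 + 2P. Setting AD = SRAS gives 3573 = 7P, so P = 510.43 and Y = 4794 − 5P = 2241.86.
Output 2241.86 is above potential 1685, so over time expected prices rise and SRAS shifts left until Y returns to 1685.
Long run: Y = 1685 on the AD curve gives 1685 = 4794 − 5P, so P = 621.80.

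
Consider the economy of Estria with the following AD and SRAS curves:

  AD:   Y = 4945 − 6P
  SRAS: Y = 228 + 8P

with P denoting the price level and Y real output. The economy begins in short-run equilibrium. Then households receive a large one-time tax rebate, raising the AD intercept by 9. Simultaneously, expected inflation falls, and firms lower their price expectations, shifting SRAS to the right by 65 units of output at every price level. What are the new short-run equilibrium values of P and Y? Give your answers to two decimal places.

P = 332.93, Y = 2956.43

After both shocks: AD is Y = 4954 − 6P and SRAS is Y = 293 + 8P.
Setting them equal: 4661 = 14P, so P = 332.93.
Substituting into AD, Y = 2956.43.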